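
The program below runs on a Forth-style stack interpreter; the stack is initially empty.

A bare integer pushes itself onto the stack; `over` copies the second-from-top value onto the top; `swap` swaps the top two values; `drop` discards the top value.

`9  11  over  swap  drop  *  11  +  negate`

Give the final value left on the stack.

9      -> [9]
11     -> [9, 11]
over   -> [9, 11, 9]
swap   -> [9, 9, 11]
drop   -> [9, 9]
*      -> [81]
11     -> [81, 11]
+      -> [92]
negate -> [-92]

-92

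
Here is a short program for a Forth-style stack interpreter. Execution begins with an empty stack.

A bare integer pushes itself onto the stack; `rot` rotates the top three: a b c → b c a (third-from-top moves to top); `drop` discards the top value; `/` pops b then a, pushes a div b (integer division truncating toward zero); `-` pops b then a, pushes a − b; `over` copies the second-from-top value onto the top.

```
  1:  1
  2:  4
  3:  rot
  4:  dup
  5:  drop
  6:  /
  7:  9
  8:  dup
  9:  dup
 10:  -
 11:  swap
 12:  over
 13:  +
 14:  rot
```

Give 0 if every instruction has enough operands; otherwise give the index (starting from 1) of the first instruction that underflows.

1 : [1]
4 : [1, 4]
rot  — needs 3 operands, stack has 2 → underflow

3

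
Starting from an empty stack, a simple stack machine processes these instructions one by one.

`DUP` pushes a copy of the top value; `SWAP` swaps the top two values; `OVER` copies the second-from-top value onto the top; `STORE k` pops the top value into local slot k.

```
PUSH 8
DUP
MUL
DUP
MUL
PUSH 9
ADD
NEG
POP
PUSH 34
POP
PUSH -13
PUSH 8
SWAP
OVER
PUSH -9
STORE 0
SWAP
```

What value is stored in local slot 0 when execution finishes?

PUSH 8    [8]
DUP       [8, 8]
MUL       [64]
DUP       [64, 64]
MUL       [4096]
PUSH 9    [4096, 9]
ADD       [4105]
NEG       [-4105]
POP       []
PUSH 34   [34]
POP       []
PUSH -13  [-13]
PUSH 8    [-13, 8]
SWAP      [8, -13]
OVER      [8, -13, 8]
PUSH -9   [8, -13, 8, -9]
STORE 0   [8, -13, 8]
SWAP      [8, 8, -13]

-9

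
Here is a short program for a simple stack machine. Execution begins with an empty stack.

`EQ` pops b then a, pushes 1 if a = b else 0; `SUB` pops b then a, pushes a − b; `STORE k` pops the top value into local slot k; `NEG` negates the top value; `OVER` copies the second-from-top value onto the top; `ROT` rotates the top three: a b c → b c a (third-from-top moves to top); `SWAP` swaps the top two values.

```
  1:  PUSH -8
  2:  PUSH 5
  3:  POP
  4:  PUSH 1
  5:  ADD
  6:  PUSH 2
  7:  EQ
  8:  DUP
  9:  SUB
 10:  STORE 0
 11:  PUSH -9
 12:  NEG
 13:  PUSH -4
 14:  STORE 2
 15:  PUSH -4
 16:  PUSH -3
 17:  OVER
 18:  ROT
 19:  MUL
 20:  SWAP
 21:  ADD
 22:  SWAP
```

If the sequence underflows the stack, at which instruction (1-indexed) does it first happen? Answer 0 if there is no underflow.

0

PUSH -8  [-8]
PUSH 5   [-8, 5]
POP      [-8]
PUSH 1   [-8, 1]
ADD      [-7]
PUSH 2   [-7, 2]
EQ       [0]
DUP      [0, 0]
SUB      [0]
STORE 0  []
PUSH -9  [-9]
NEG      [9]
PUSH -4  [9, -4]
STORE 2  [9]
PUSH -4  [9, -4]
PUSH -3  [9, -4, -3]
OVER     [9, -4, -3, -4]
ROT      [9, -3, -4, -4]
MUL      [9, -3, 16]
SWAP     [9, 16, -3]
ADD      [9, 13]
SWAP     [13, 9]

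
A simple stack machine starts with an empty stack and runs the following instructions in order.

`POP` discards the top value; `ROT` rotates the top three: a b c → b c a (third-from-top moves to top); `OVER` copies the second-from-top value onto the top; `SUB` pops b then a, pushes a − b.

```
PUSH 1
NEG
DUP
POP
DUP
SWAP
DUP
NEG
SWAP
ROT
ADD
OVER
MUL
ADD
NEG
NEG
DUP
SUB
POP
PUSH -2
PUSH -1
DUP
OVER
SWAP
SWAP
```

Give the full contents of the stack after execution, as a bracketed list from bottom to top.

PUSH 1  → [1]
NEG     → [-1]
DUP     → [-1, -1]
POP     → [-1]
DUP     → [-1, -1]
SWAP    → [-1, -1]
DUP     → [-1, -1, -1]
NEG     → [-1, -1, 1]
SWAP    → [-1, 1, -1]
ROT     → [1, -1, -1]
ADD     → [1, -2]
OVER    → [1, -2, 1]
MUL     → [1, -2]
ADD     → [-1]
NEG     → [1]
NEG     → [-1]
DUP     → [-1, -1]
SUB     → [0]
POP     → []
PUSH -2 → [-2]
PUSH -1 → [-2, -1]
DUP     → [-2, -1, -1]
OVER    → [-2, -1, -1, -1]
SWAP    → [-2, -1, -1, -1]
SWAP    → [-2, -1, -1, -1]

[-2, -1, -1, -1]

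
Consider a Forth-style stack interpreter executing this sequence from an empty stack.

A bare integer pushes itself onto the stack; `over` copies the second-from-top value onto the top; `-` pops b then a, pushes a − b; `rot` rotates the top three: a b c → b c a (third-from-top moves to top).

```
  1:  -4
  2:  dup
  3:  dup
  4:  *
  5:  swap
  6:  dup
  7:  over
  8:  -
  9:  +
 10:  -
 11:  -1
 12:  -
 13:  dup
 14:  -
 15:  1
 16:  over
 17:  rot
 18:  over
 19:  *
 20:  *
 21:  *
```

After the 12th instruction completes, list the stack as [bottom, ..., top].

[21]

-4   -> -4
dup  -> -4 -4
dup  -> -4 -4 -4
*    -> -4 16
swap -> 16 -4
dup  -> 16 -4 -4
over -> 16 -4 -4 -4
-    -> 16 -4 0
+    -> 16 -4
-    -> 20
-1   -> 20 -1
-    -> 21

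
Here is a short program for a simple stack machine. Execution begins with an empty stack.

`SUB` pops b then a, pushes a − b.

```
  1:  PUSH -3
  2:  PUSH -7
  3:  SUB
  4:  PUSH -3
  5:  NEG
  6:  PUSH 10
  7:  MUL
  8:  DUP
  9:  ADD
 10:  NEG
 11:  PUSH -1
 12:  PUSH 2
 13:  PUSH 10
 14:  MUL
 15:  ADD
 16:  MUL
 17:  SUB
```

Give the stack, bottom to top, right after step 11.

[4, -60, -1]

PUSH -3 → [-3]
PUSH -7 → [-3, -7]
SUB     → [4]
PUSH -3 → [4, -3]
NEG     → [4, 3]
PUSH 10 → [4, 3, 10]
MUL     → [4, 30]
DUP     → [4, 30, 30]
ADD     → [4, 60]
NEG     → [4, -60]
PUSH -1 → [4, -60, -1]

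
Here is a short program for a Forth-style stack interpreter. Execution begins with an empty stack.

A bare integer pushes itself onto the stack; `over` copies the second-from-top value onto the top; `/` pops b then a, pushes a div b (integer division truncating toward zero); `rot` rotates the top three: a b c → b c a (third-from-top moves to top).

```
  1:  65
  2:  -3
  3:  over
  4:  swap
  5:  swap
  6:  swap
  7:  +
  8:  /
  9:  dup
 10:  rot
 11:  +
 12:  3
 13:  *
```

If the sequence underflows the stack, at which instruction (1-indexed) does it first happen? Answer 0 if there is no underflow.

10

65   : 65
-3   : 65 -3
over : 65 -3 65
swap : 65 65 -3
swap : 65 -3 65
swap : 65 65 -3
+    : 65 62
/    : 1
dup  : 1 1
rot  — needs 3 operands, stack has 2 → underflow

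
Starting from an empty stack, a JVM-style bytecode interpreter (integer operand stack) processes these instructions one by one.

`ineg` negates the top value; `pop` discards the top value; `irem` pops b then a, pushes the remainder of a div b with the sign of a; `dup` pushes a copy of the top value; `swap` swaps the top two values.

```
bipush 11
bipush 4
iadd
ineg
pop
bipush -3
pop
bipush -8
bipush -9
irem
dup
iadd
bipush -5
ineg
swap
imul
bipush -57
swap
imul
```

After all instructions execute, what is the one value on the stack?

bipush 11  -> [11]
bipush 4   -> [11, 4]
iadd       -> [15]
ineg       -> [-15]
pop        -> []
bipush -3  -> [-3]
pop        -> []
bipush -8  -> [-8]
bipush -9  -> [-8, -9]
irem       -> [-8]
dup        -> [-8, -8]
iadd       -> [-16]
bipush -5  -> [-16, -5]
ineg       -> [-16, 5]
swap       -> [5, -16]
imul       -> [-80]
bipush -57 -> [-80, -57]
swap       -> [-57, -80]
imul       -> [4560]

4560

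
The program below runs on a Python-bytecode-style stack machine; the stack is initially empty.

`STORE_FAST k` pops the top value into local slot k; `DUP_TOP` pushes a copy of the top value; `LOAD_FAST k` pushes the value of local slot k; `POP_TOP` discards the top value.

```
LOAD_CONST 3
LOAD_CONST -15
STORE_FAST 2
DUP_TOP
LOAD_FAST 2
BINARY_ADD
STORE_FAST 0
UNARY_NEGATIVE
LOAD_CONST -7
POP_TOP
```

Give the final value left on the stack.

-3

LOAD_CONST 3   → [3]
LOAD_CONST -15 → [3, -15]
STORE_FAST 2   → [3]
DUP_TOP        → [3, 3]
LOAD_FAST 2    → [3, 3, -15]
BINARY_ADD     → [3, -12]
STORE_FAST 0   → [3]
UNARY_NEGATIVE → [-3]
LOAD_CONST -7  → [-3, -7]
POP_TOP        → [-3]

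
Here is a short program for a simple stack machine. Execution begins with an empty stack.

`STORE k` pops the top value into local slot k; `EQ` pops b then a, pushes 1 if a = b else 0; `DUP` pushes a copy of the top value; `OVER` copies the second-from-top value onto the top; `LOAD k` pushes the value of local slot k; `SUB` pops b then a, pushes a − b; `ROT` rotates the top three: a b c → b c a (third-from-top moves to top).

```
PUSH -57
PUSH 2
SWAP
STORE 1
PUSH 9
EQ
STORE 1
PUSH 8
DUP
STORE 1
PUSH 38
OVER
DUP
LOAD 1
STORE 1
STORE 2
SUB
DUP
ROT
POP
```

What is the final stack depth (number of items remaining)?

PUSH -57 : [-57]
PUSH 2   : [-57, 2]
SWAP     : [2, -57]
STORE 1  : [2]
PUSH 9   : [2, 9]
EQ       : [0]
STORE 1  : []
PUSH 8   : [8]
DUP      : [8, 8]
STORE 1  : [8]
PUSH 38  : [8, 38]
OVER     : [8, 38, 8]
DUP      : [8, 38, 8, 8]
LOAD 1   : [8, 38, 8, 8, 8]
STORE 1  : [8, 38, 8, 8]
STORE 2  : [8, 38, 8]
SUB      : [8, 30]
DUP      : [8, 30, 30]
ROT      : [30, 30, 8]
POP      : [30, 30]

2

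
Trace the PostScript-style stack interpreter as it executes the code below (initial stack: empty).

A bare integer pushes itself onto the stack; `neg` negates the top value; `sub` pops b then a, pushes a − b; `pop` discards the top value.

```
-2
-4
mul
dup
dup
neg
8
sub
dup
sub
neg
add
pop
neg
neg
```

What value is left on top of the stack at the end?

8

-2   -2
-4   -2 -4
mul  8
dup  8 8
dup  8 8 8
neg  8 8 -8
8    8 8 -8 8
sub  8 8 -16
dup  8 8 -16 -16
sub  8 8 0
neg  8 8 0
add  8 8
pop  8
neg  -8
neg  8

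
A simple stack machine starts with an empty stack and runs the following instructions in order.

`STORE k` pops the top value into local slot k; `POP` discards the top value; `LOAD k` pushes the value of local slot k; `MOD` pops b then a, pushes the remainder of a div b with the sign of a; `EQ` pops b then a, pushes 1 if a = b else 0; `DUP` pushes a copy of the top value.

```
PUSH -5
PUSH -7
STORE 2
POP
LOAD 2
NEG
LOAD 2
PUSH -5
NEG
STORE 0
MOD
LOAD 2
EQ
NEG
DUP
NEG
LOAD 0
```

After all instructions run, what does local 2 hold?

-7

PUSH -5 : -5
PUSH -7 : -5 -7
STORE 2 : -5
POP     : (empty)
LOAD 2  : -7
NEG     : 7
LOAD 2  : 7 -7
PUSH -5 : 7 -7 -5
NEG     : 7 -7 5
STORE 0 : 7 -7
MOD     : 0
LOAD 2  : 0 -7
EQ      : 0
NEG     : 0
DUP     : 0 0
NEG     : 0 0
LOAD 0  : 0 0 5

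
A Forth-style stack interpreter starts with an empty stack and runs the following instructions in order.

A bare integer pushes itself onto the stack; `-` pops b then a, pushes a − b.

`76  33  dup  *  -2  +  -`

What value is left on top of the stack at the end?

76  → [76]
33  → [76, 33]
dup → [76, 33, 33]
*   → [76, 1089]
-2  → [76, 1089, -2]
+   → [76, 1087]
-   → [-1011]

-1011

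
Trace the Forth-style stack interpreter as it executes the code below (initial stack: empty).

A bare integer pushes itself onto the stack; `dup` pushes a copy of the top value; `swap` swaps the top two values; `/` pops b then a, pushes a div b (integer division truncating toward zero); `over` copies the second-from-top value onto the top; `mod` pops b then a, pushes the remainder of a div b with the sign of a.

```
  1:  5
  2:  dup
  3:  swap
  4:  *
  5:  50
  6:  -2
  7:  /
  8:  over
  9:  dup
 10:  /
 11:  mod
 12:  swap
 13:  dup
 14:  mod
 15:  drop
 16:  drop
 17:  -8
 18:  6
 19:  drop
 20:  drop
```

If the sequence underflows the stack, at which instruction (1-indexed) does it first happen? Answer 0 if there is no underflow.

5    → 5
dup  → 5 5
swap → 5 5
*    → 25
50   → 25 50
-2   → 25 50 -2
/    → 25 -25
over → 25 -25 25
dup  → 25 -25 25 25
/    → 25 -25 1
mod  → 25 0
swap → 0 25
dup  → 0 25 25
mod  → 0 0
drop → 0
drop → (empty)
-8   → -8
6    → -8 6
drop → -8
drop → (empty)

0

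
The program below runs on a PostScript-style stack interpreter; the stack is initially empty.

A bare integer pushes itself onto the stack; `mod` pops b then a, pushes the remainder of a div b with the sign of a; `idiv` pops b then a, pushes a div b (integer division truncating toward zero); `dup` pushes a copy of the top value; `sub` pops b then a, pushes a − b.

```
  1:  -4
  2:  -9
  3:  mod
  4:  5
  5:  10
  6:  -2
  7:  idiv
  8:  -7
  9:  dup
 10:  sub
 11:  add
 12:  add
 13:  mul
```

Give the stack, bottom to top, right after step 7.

[-4, 5, -5]

-4   -> -4
-9   -> -4 -9
mod  -> -4
5    -> -4 5
10   -> -4 5 10
-2   -> -4 5 10 -2
idiv -> -4 5 -5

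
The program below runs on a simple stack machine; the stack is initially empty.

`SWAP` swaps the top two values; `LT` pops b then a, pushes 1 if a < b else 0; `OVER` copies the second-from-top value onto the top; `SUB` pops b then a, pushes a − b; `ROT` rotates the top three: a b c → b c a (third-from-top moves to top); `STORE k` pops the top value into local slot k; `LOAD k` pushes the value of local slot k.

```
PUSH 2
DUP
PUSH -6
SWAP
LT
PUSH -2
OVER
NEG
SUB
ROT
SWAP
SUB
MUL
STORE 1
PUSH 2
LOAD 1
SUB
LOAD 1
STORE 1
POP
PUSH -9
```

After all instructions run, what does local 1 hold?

PUSH 2   [2]
DUP      [2, 2]
PUSH -6  [2, 2, -6]
SWAP     [2, -6, 2]
LT       [2, 1]
PUSH -2  [2, 1, -2]
OVER     [2, 1, -2, 1]
NEG      [2, 1, -2, -1]
SUB      [2, 1, -1]
ROT      [1, -1, 2]
SWAP     [1, 2, -1]
SUB      [1, 3]
MUL      [3]
STORE 1  []
PUSH 2   [2]
LOAD 1   [2, 3]
SUB      [-1]
LOAD 1   [-1, 3]
STORE 1  [-1]
POP      []
PUSH -9  [-9]

3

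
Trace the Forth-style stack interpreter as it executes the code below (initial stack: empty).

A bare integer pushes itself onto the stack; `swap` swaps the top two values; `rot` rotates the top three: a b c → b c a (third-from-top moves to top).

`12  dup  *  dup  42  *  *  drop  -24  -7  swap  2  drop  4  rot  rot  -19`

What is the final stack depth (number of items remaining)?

12   -> 12
dup  -> 12 12
*    -> 144
dup  -> 144 144
42   -> 144 144 42
*    -> 144 6048
*    -> 870912
drop -> (empty)
-24  -> -24
-7   -> -24 -7
swap -> -7 -24
2    -> -7 -24 2
drop -> -7 -24
4    -> -7 -24 4
rot  -> -24 4 -7
rot  -> 4 -7 -24
-19  -> 4 -7 -24 -19

4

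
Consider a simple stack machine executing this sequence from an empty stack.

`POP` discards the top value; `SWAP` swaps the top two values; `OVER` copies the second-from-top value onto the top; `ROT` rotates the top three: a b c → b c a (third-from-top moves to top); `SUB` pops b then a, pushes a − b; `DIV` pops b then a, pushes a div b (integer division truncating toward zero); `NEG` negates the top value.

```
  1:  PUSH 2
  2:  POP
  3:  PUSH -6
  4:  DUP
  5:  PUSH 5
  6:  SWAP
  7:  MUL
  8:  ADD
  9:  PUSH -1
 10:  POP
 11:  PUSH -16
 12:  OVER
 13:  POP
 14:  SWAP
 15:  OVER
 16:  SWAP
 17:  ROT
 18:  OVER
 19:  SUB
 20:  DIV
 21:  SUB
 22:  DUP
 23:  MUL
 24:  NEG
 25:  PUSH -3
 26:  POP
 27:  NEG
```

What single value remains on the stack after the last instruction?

225

PUSH 2    2
POP       (empty)
PUSH -6   -6
DUP       -6 -6
PUSH 5    -6 -6 5
SWAP      -6 5 -6
MUL       -6 -30
ADD       -36
PUSH -1   -36 -1
POP       -36
PUSH -16  -36 -16
OVER      -36 -16 -36
POP       -36 -16
SWAP      -16 -36
OVER      -16 -36 -16
SWAP      -16 -16 -36
ROT       -16 -36 -16
OVER      -16 -36 -16 -36
SUB       -16 -36 20
DIV       -16 -1
SUB       -15
DUP       -15 -15
MUL       225
NEG       -225
PUSH -3   -225 -3
POP       -225
NEG       225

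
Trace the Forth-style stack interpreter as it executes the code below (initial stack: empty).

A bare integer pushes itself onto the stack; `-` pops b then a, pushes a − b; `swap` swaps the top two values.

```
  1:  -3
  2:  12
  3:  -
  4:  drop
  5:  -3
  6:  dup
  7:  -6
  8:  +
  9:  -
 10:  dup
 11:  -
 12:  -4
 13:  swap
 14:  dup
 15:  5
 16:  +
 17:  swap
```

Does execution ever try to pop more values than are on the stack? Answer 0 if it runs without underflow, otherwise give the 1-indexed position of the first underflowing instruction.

-3   -> [-3]
12   -> [-3, 12]
-    -> [-15]
drop -> []
-3   -> [-3]
dup  -> [-3, -3]
-6   -> [-3, -3, -6]
+    -> [-3, -9]
-    -> [6]
dup  -> [6, 6]
-    -> [0]
-4   -> [0, -4]
swap -> [-4, 0]
dup  -> [-4, 0, 0]
5    -> [-4, 0, 0, 5]
+    -> [-4, 0, 5]
swap -> [-4, 5, 0]

0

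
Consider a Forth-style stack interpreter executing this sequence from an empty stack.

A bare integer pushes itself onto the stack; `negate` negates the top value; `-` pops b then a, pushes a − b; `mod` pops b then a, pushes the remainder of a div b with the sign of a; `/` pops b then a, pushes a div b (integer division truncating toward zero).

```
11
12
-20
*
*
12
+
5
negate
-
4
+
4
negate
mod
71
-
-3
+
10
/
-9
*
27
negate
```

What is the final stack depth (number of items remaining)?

11     -> [11]
12     -> [11, 12]
-20    -> [11, 12, -20]
*      -> [11, -240]
*      -> [-2640]
12     -> [-2640, 12]
+      -> [-2628]
5      -> [-2628, 5]
negate -> [-2628, -5]
-      -> [-2623]
4      -> [-2623, 4]
+      -> [-2619]
4      -> [-2619, 4]
negate -> [-2619, -4]
mod    -> [-3]
71     -> [-3, 71]
-      -> [-74]
-3     -> [-74, -3]
+      -> [-77]
10     -> [-77, 10]
/      -> [-7]
-9     -> [-7, -9]
*      -> [63]
27     -> [63, 27]
negate -> [63, -27]

2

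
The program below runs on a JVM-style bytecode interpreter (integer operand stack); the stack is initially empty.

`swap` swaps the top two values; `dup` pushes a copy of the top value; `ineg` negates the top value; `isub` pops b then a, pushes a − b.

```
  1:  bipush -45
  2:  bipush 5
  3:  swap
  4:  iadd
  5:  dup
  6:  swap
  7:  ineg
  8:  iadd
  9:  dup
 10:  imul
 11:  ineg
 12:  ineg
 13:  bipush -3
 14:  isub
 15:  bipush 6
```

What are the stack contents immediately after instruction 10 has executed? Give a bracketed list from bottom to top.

bipush -45 : [-45]
bipush 5   : [-45, 5]
swap       : [5, -45]
iadd       : [-40]
dup        : [-40, -40]
swap       : [-40, -40]
ineg       : [-40, 40]
iadd       : [0]
dup        : [0, 0]
imul       : [0]

[0]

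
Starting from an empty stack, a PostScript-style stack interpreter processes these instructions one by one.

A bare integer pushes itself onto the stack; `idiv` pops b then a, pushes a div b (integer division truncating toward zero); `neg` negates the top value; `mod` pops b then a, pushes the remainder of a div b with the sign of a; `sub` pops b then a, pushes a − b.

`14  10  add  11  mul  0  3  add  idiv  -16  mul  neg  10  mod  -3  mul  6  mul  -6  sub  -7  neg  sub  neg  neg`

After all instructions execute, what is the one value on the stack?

-145

14    14
10    14 10
add   24
11    24 11
mul   264
0     264 0
3     264 0 3
add   264 3
idiv  88
-16   88 -16
mul   -1408
neg   1408
10    1408 10
mod   8
-3    8 -3
mul   -24
6     -24 6
mul   -144
-6    -144 -6
sub   -138
-7    -138 -7
neg   -138 7
sub   -145
neg   145
neg   -145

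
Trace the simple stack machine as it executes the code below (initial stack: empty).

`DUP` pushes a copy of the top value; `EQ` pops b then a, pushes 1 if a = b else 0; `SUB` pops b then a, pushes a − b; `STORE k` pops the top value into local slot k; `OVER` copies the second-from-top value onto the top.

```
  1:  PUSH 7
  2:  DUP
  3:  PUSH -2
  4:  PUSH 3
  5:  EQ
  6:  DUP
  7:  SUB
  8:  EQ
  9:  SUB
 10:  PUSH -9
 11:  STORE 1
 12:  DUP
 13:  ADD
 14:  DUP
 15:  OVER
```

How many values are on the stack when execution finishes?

3

PUSH 7  -> 7
DUP     -> 7 7
PUSH -2 -> 7 7 -2
PUSH 3  -> 7 7 -2 3
EQ      -> 7 7 0
DUP     -> 7 7 0 0
SUB     -> 7 7 0
EQ      -> 7 0
SUB     -> 7
PUSH -9 -> 7 -9
STORE 1 -> 7
DUP     -> 7 7
ADD     -> 14
DUP     -> 14 14
OVER    -> 14 14 14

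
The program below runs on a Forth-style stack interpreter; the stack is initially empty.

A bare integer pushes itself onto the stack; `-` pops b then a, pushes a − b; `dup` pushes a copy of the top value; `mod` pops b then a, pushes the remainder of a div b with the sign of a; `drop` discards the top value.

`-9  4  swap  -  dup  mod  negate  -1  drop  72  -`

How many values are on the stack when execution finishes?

1

-9      -9
4       -9 4
swap    4 -9
-       13
dup     13 13
mod     0
negate  0
-1      0 -1
drop    0
72      0 72
-       -72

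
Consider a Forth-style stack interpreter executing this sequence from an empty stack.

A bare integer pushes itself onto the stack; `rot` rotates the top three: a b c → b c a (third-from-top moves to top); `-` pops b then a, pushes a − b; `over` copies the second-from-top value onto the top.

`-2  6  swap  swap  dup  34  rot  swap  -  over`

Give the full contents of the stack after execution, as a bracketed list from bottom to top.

[-2, 6, -28, 6]

-2   → -2
6    → -2 6
swap → 6 -2
swap → -2 6
dup  → -2 6 6
34   → -2 6 6 34
rot  → -2 6 34 6
swap → -2 6 6 34
-    → -2 6 -28
over → -2 6 -28 6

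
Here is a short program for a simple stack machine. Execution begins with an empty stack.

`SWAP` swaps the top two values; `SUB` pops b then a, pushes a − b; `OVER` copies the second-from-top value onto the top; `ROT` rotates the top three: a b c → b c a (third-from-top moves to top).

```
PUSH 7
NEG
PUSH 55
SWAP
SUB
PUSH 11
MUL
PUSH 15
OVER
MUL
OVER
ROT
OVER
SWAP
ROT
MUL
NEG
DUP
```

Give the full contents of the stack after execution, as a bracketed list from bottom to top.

PUSH 7  : [7]
NEG     : [-7]
PUSH 55 : [-7, 55]
SWAP    : [55, -7]
SUB     : [62]
PUSH 11 : [62, 11]
MUL     : [682]
PUSH 15 : [682, 15]
OVER    : [682, 15, 682]
MUL     : [682, 10230]
OVER    : [682, 10230, 682]
ROT     : [10230, 682, 682]
OVER    : [10230, 682, 682, 682]
SWAP    : [10230, 682, 682, 682]
ROT     : [10230, 682, 682, 682]
MUL     : [10230, 682, 465124]
NEG     : [10230, 682, -465124]
DUP     : [10230, 682, -465124, -465124]

[10230, 682, -465124, -465124]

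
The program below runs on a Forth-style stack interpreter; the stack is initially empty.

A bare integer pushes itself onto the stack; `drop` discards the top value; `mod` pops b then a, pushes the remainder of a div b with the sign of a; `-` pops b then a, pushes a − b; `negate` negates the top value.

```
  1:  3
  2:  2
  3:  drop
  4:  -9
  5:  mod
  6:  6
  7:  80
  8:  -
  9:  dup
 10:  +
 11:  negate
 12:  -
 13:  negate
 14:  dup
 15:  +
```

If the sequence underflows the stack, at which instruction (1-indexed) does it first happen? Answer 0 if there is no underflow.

0

3      → [3]
2      → [3, 2]
drop   → [3]
-9     → [3, -9]
mod    → [3]
6      → [3, 6]
80     → [3, 6, 80]
-      → [3, -74]
dup    → [3, -74, -74]
+      → [3, -148]
negate → [3, 148]
-      → [-145]
negate → [145]
dup    → [145, 145]
+      → [290]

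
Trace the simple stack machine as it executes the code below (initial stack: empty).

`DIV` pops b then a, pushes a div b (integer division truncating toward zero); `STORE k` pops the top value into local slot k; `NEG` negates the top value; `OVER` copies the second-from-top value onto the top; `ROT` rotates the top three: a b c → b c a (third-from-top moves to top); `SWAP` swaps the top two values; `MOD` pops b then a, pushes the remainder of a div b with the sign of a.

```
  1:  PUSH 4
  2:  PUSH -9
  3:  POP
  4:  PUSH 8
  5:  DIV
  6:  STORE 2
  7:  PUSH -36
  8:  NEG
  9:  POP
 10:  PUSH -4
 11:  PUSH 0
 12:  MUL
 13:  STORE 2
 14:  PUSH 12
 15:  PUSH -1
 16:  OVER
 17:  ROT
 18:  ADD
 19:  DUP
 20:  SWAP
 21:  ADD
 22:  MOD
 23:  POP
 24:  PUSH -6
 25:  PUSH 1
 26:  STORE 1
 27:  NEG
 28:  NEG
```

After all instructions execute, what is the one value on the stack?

PUSH 4   → 4
PUSH -9  → 4 -9
POP      → 4
PUSH 8   → 4 8
DIV      → 0
STORE 2  → (empty)
PUSH -36 → -36
NEG      → 36
POP      → (empty)
PUSH -4  → -4
PUSH 0   → -4 0
MUL      → 0
STORE 2  → (empty)
PUSH 12  → 12
PUSH -1  → 12 -1
OVER     → 12 -1 12
ROT      → -1 12 12
ADD      → -1 24
DUP      → -1 24 24
SWAP     → -1 24 24
ADD      → -1 48
MOD      → -1
POP      → (empty)
PUSH -6  → -6
PUSH 1   → -6 1
STORE 1  → -6
NEG      → 6
NEG      → -6

-6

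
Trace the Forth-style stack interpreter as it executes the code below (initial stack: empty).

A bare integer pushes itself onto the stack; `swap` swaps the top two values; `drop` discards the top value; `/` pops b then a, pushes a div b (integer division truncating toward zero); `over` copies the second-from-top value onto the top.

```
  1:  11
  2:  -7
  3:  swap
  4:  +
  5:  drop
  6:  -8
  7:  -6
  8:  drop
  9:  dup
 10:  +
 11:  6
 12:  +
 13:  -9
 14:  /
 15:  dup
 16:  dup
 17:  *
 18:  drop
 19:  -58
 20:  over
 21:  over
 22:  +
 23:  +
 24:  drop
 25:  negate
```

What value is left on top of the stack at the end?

11     -> 11
-7     -> 11 -7
swap   -> -7 11
+      -> 4
drop   -> (empty)
-8     -> -8
-6     -> -8 -6
drop   -> -8
dup    -> -8 -8
+      -> -16
6      -> -16 6
+      -> -10
-9     -> -10 -9
/      -> 1
dup    -> 1 1
dup    -> 1 1 1
*      -> 1 1
drop   -> 1
-58    -> 1 -58
over   -> 1 -58 1
over   -> 1 -58 1 -58
+      -> 1 -58 -57
+      -> 1 -115
drop   -> 1
negate -> -1

-1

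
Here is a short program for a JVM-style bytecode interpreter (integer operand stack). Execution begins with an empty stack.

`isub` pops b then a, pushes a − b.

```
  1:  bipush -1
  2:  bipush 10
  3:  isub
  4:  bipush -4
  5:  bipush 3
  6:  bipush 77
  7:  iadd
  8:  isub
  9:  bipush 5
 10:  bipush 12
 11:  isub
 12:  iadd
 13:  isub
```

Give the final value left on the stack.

bipush -1 -> [-1]
bipush 10 -> [-1, 10]
isub      -> [-11]
bipush -4 -> [-11, -4]
bipush 3  -> [-11, -4, 3]
bipush 77 -> [-11, -4, 3, 77]
iadd      -> [-11, -4, 80]
isub      -> [-11, -84]
bipush 5  -> [-11, -84, 5]
bipush 12 -> [-11, -84, 5, 12]
isub      -> [-11, -84, -7]
iadd      -> [-11, -91]
isub      -> [80]

80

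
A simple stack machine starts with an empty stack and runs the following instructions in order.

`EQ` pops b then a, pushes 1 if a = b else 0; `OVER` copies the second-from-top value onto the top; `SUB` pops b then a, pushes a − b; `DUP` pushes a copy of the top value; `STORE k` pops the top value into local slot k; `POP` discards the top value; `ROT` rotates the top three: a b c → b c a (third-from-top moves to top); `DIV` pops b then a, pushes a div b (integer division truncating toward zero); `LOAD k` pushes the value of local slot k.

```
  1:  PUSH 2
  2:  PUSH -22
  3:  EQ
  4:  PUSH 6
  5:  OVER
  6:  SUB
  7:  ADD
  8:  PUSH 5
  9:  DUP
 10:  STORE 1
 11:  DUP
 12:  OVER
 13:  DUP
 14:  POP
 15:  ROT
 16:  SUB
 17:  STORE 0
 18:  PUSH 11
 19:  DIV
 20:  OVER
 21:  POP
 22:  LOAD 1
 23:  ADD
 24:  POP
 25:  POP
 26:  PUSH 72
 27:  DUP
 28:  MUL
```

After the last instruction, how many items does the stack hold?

PUSH 2    2
PUSH -22  2 -22
EQ        0
PUSH 6    0 6
OVER      0 6 0
SUB       0 6
ADD       6
PUSH 5    6 5
DUP       6 5 5
STORE 1   6 5
DUP       6 5 5
OVER      6 5 5 5
DUP       6 5 5 5 5
POP       6 5 5 5
ROT       6 5 5 5
SUB       6 5 0
STORE 0   6 5
PUSH 11   6 5 11
DIV       6 0
OVER      6 0 6
POP       6 0
LOAD 1    6 0 5
ADD       6 5
POP       6
POP       (empty)
PUSH 72   72
DUP       72 72
MUL       5184

1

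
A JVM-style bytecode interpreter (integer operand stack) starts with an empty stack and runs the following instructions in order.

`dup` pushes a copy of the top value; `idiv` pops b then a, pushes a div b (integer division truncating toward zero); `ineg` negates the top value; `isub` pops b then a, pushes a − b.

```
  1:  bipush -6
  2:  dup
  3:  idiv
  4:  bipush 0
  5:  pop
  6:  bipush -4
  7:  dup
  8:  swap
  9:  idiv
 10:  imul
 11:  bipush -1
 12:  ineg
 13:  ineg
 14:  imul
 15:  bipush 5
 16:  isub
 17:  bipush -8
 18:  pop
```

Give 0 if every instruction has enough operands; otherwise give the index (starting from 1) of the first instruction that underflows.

bipush -6  [-6]
dup        [-6, -6]
idiv       [1]
bipush 0   [1, 0]
pop        [1]
bipush -4  [1, -4]
dup        [1, -4, -4]
swap       [1, -4, -4]
idiv       [1, 1]
imul       [1]
bipush -1  [1, -1]
ineg       [1, 1]
ineg       [1, -1]
imul       [-1]
bipush 5   [-1, 5]
isub       [-6]
bipush -8  [-6, -8]
pop        [-6]

0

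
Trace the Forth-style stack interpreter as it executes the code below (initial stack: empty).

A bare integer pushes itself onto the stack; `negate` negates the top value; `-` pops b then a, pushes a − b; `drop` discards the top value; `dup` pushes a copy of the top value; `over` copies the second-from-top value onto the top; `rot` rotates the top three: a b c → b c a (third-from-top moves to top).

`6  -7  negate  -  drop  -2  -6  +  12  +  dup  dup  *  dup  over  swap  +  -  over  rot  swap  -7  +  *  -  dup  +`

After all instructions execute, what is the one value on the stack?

6      -> 6
-7     -> 6 -7
negate -> 6 7
-      -> -1
drop   -> (empty)
-2     -> -2
-6     -> -2 -6
+      -> -8
12     -> -8 12
+      -> 4
dup    -> 4 4
dup    -> 4 4 4
*      -> 4 16
dup    -> 4 16 16
over   -> 4 16 16 16
swap   -> 4 16 16 16
+      -> 4 16 32
-      -> 4 -16
over   -> 4 -16 4
rot    -> -16 4 4
swap   -> -16 4 4
-7     -> -16 4 4 -7
+      -> -16 4 -3
*      -> -16 -12
-      -> -4
dup    -> -4 -4
+      -> -8

-8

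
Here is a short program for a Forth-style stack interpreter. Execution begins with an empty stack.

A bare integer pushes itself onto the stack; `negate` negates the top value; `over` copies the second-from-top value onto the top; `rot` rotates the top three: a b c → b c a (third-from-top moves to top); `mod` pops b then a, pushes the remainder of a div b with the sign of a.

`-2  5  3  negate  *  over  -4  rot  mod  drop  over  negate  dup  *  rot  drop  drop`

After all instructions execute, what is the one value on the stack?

-2     -> [-2]
5      -> [-2, 5]
3      -> [-2, 5, 3]
negate -> [-2, 5, -3]
*      -> [-2, -15]
over   -> [-2, -15, -2]
-4     -> [-2, -15, -2, -4]
rot    -> [-2, -2, -4, -15]
mod    -> [-2, -2, -4]
drop   -> [-2, -2]
over   -> [-2, -2, -2]
negate -> [-2, -2, 2]
dup    -> [-2, -2, 2, 2]
*      -> [-2, -2, 4]
rot    -> [-2, 4, -2]
drop   -> [-2, 4]
drop   -> [-2]

-2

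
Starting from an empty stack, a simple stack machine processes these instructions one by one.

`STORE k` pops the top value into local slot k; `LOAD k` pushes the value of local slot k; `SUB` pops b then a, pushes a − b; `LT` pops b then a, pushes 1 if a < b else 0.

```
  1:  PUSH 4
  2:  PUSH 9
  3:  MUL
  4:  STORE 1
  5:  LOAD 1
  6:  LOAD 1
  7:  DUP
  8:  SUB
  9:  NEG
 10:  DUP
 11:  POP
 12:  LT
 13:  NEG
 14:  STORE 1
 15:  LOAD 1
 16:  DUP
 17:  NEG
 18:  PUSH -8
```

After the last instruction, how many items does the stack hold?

3

PUSH 4  → 4
PUSH 9  → 4 9
MUL     → 36
STORE 1 → (empty)
LOAD 1  → 36
LOAD 1  → 36 36
DUP     → 36 36 36
SUB     → 36 0
NEG     → 36 0
DUP     → 36 0 0
POP     → 36 0
LT      → 0
NEG     → 0
STORE 1 → (empty)
LOAD 1  → 0
DUP     → 0 0
NEG     → 0 0
PUSH -8 → 0 0 -8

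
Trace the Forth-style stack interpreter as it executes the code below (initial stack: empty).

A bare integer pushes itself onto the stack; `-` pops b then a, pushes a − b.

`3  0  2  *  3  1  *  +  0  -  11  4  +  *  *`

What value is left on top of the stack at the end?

3  → [3]
0  → [3, 0]
2  → [3, 0, 2]
*  → [3, 0]
3  → [3, 0, 3]
1  → [3, 0, 3, 1]
*  → [3, 0, 3]
+  → [3, 3]
0  → [3, 3, 0]
-  → [3, 3]
11 → [3, 3, 11]
4  → [3, 3, 11, 4]
+  → [3, 3, 15]
*  → [3, 45]
*  → [135]

135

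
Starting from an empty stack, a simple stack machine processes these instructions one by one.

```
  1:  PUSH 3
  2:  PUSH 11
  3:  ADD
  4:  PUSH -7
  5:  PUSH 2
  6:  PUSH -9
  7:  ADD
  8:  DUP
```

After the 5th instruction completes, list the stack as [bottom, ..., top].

[14, -7, 2]

PUSH 3   [3]
PUSH 11  [3, 11]
ADD      [14]
PUSH -7  [14, -7]
PUSH 2   [14, -7, 2]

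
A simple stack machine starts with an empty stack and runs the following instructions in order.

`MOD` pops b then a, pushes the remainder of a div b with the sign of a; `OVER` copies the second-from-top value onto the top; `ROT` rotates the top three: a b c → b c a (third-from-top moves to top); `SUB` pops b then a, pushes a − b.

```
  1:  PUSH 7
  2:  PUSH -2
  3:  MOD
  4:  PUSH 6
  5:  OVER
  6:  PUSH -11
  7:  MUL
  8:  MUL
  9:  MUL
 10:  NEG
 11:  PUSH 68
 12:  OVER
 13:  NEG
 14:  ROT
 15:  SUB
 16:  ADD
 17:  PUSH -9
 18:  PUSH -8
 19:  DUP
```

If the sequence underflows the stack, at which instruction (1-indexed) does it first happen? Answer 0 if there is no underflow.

0

PUSH 7   : [7]
PUSH -2  : [7, -2]
MOD      : [1]
PUSH 6   : [1, 6]
OVER     : [1, 6, 1]
PUSH -11 : [1, 6, 1, -11]
MUL      : [1, 6, -11]
MUL      : [1, -66]
MUL      : [-66]
NEG      : [66]
PUSH 68  : [66, 68]
OVER     : [66, 68, 66]
NEG      : [66, 68, -66]
ROT      : [68, -66, 66]
SUB      : [68, -132]
ADD      : [-64]
PUSH -9  : [-64, -9]
PUSH -8  : [-64, -9, -8]
DUP      : [-64, -9, -8, -8]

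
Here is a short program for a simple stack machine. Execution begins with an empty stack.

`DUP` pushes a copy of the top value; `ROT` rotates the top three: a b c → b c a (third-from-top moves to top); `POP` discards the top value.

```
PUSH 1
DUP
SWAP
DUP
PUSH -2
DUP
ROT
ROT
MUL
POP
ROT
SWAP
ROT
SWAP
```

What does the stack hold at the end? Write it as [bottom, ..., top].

[1, 1, -2]

PUSH 1   [1]
DUP      [1, 1]
SWAP     [1, 1]
DUP      [1, 1, 1]
PUSH -2  [1, 1, 1, -2]
DUP      [1, 1, 1, -2, -2]
ROT      [1, 1, -2, -2, 1]
ROT      [1, 1, -2, 1, -2]
MUL      [1, 1, -2, -2]
POP      [1, 1, -2]
ROT      [1, -2, 1]
SWAP     [1, 1, -2]
ROT      [1, -2, 1]
SWAP     [1, 1, -2]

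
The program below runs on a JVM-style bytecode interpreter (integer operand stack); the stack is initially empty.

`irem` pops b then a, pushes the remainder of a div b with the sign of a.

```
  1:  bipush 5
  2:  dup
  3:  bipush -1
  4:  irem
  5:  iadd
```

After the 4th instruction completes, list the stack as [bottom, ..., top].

[5, 0]

bipush 5  → [5]
dup       → [5, 5]
bipush -1 → [5, 5, -1]
irem      → [5, 0]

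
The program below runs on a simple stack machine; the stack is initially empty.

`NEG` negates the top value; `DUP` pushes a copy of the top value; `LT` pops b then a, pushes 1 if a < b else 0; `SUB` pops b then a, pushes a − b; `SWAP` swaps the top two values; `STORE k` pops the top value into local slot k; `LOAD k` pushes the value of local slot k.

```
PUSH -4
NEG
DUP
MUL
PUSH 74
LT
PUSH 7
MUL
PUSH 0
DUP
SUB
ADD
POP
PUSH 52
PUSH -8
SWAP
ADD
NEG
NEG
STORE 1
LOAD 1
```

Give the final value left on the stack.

PUSH -4 : [-4]
NEG     : [4]
DUP     : [4, 4]
MUL     : [16]
PUSH 74 : [16, 74]
LT      : [1]
PUSH 7  : [1, 7]
MUL     : [7]
PUSH 0  : [7, 0]
DUP     : [7, 0, 0]
SUB     : [7, 0]
ADD     : [7]
POP     : []
PUSH 52 : [52]
PUSH -8 : [52, -8]
SWAP    : [-8, 52]
ADD     : [44]
NEG     : [-44]
NEG     : [44]
STORE 1 : []
LOAD 1  : [44]

44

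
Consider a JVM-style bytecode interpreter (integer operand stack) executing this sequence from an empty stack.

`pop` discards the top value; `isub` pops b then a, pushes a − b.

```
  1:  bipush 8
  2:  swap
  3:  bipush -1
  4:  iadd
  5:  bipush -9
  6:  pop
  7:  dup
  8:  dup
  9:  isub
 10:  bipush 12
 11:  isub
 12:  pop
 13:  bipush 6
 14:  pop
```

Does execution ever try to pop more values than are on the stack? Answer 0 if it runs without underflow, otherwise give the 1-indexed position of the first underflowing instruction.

bipush 8 : [8]
swap  — needs 2 operands, stack has 1 → underflow

2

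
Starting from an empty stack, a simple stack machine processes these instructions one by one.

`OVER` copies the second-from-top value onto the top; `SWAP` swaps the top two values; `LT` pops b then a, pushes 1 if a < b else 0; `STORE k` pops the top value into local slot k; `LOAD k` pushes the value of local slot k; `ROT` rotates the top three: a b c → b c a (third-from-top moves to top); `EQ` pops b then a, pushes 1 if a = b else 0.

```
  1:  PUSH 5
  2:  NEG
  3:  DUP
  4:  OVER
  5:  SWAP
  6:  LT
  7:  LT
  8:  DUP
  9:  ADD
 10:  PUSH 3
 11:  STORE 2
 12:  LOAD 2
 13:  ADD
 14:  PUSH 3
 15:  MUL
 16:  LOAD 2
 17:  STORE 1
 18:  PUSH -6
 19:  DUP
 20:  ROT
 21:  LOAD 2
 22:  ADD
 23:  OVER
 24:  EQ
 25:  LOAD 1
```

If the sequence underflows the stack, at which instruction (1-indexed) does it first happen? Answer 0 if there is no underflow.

PUSH 5   [5]
NEG      [-5]
DUP      [-5, -5]
OVER     [-5, -5, -5]
SWAP     [-5, -5, -5]
LT       [-5, 0]
LT       [1]
DUP      [1, 1]
ADD      [2]
PUSH 3   [2, 3]
STORE 2  [2]
LOAD 2   [2, 3]
ADD      [5]
PUSH 3   [5, 3]
MUL      [15]
LOAD 2   [15, 3]
STORE 1  [15]
PUSH -6  [15, -6]
DUP      [15, -6, -6]
ROT      [-6, -6, 15]
LOAD 2   [-6, -6, 15, 3]
ADD      [-6, -6, 18]
OVER     [-6, -6, 18, -6]
EQ       [-6, -6, 0]
LOAD 1   [-6, -6, 0, 3]

0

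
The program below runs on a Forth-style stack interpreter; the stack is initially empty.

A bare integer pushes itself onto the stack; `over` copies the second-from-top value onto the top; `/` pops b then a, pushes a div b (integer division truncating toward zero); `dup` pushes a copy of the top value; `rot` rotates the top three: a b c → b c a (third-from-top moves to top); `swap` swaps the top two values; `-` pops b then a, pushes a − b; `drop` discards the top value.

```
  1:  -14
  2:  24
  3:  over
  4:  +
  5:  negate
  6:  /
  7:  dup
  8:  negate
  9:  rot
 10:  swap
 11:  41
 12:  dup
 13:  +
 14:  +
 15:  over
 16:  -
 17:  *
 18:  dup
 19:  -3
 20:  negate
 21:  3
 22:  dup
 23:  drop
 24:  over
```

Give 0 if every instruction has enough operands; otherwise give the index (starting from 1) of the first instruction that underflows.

9

-14    : [-14]
24     : [-14, 24]
over   : [-14, 24, -14]
+      : [-14, 10]
negate : [-14, -10]
/      : [1]
dup    : [1, 1]
negate : [1, -1]
rot  — needs 3 operands, stack has 2 → underflow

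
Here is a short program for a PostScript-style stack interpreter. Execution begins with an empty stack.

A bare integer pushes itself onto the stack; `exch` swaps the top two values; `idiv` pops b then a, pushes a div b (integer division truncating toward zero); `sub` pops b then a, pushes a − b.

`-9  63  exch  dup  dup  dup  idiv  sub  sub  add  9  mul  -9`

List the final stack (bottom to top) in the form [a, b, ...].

-9   → -9
63   → -9 63
exch → 63 -9
dup  → 63 -9 -9
dup  → 63 -9 -9 -9
dup  → 63 -9 -9 -9 -9
idiv → 63 -9 -9 1
sub  → 63 -9 -10
sub  → 63 1
add  → 64
9    → 64 9
mul  → 576
-9   → 576 -9

[576, -9]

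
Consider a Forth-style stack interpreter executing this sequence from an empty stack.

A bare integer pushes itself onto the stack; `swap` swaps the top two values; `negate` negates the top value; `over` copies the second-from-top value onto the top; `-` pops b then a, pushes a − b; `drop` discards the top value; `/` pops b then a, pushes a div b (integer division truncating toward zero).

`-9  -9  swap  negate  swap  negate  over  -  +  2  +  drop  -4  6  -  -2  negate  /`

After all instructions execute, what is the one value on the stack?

-9      [-9]
-9      [-9, -9]
swap    [-9, -9]
negate  [-9, 9]
swap    [9, -9]
negate  [9, 9]
over    [9, 9, 9]
-       [9, 0]
+       [9]
2       [9, 2]
+       [11]
drop    []
-4      [-4]
6       [-4, 6]
-       [-10]
-2      [-10, -2]
negate  [-10, 2]
/       [-5]

-5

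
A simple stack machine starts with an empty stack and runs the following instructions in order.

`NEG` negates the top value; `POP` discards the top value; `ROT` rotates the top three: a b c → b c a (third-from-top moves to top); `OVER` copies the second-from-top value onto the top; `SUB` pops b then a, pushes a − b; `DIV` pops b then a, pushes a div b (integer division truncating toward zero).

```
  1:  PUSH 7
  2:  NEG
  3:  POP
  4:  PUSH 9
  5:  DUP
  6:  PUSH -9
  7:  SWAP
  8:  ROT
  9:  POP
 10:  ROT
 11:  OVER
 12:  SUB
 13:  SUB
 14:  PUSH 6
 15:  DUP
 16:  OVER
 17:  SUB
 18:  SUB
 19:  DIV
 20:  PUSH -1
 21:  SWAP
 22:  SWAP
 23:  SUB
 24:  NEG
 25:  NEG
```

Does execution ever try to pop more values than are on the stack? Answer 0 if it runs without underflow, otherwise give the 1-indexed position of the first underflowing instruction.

10

PUSH 7  : [7]
NEG     : [-7]
POP     : []
PUSH 9  : [9]
DUP     : [9, 9]
PUSH -9 : [9, 9, -9]
SWAP    : [9, -9, 9]
ROT     : [-9, 9, 9]
POP     : [-9, 9]
ROT  — needs 3 operands, stack has 2 → underflow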